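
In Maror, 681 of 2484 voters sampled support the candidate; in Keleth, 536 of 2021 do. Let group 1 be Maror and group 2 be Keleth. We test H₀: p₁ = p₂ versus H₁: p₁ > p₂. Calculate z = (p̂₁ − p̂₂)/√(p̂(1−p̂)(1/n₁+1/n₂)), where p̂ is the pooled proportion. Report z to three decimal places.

p̂₁ = 681/2484 ≈ 0.274155, p̂₂ = 536/2021 ≈ 0.265215.
Pooled p̂ = (681+536)/(2484+2021) = 1217/4505 = 0.270144.
SE = √(p̂(1−p̂)(1/n₁+1/n₂)) = √(0.270144·0.729856·0.000897381) = √(0.000176933) = 0.013302.
z = (0.274155 − 0.265215)/0.013302 = 0.008940/0.013302 = 0.672.
p-value = P(Z > 0.672) ≈ 0.2508.

z = 0.672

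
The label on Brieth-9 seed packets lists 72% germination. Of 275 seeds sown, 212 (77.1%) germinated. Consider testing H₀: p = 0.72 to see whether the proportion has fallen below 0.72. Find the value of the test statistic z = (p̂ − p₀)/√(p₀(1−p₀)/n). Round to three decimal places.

p̂ = 212/275 = 0.77091.
Under H₀, SE = √(0.72·0.28/275) = √(0.000733091) = 0.02708.
z = (0.77091 − 0.72)/0.02708 = 0.05091/0.02708 = 1.880.
p-value = P(Z < 1.880) ≈ 0.9700.

z = 1.880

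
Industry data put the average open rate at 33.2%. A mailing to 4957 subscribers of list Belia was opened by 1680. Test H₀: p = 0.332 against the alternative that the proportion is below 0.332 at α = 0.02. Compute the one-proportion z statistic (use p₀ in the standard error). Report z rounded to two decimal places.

p̂ = 1680/4957 ≈ 0.3389.
Under H₀, SE = √(0.332·0.668/4957) = √(4.474e-05) = 0.0067.
z = (0.3389 − 0.332)/0.0067 = 0.0069/0.0067 = 1.03.
p-value = P(Z < 1.034) ≈ 0.8494; since p > α = 0.02, fail to reject H₀.

z = 1.03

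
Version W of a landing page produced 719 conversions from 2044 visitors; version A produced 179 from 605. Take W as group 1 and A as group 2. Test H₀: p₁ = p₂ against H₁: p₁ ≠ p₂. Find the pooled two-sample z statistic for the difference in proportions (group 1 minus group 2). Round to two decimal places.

z = 2.55

p̂₁ = 719/2044 ≈ 0.3518, p̂₂ = 179/605 ≈ 0.2959.
Pooled p̂ = (719+179)/(2044+605) = 898/2649 = 0.3390.
SE = √(0.224078 × 0.00214213) = 0.0219.
z = (0.3518 − 0.2959)/0.0219 = 0.0559/0.0219 = 2.55.
Two-sided p-value ≈ 2·Φ(−2.551) = 0.0107.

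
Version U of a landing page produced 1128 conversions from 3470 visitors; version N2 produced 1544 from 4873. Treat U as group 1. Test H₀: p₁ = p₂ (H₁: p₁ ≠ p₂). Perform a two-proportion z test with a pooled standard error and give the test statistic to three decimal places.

z = 0.794

p̂₁ = 1128/3470 = 0.325072, p̂₂ = 1544/4873 = 0.316848.
Pooled p̂ = (1128+1544)/(3470+4873) = 2672/8343 = 0.320268.
SE = √(0.217697 × 0.000493397) = 0.010364.
z = (0.325072 − 0.316848)/0.010364 = 0.008224/0.010364 = 0.794.
p-value = 2·P(Z > 0.794) ≈ 0.4275.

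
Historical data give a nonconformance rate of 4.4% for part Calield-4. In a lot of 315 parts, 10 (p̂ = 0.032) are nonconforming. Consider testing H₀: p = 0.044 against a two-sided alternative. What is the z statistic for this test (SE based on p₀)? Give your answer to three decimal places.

p̂ = 10/315 = 0.03175.
Standard error under H₀: √(0.044×0.956/315) = 0.01156.
z = (0.03175 − 0.044)/0.01156 = -0.01225/0.01156 = -1.060.
p-value = 2·P(Z > 1.060) ≈ 0.2890.

z = -1.060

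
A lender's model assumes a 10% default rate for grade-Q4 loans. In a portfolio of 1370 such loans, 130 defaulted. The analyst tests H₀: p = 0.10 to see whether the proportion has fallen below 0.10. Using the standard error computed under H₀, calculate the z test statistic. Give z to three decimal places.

p̂ = 130/1370 ≈ 0.09489.
SE = √(p₀(1−p₀)/n) = √(0.09/1370) = 0.00811.
z = (0.09489 − 0.1)/0.00811 = -0.00511/0.00811 = -0.630.

z = -0.630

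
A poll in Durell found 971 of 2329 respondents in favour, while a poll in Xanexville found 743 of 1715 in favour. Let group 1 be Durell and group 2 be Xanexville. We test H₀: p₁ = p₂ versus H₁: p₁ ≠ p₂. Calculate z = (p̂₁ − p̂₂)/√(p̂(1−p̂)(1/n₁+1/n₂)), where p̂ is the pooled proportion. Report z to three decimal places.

p̂₁ = 971/2329 = 0.41692, p̂₂ = 743/1715 = 0.43324.
Pooled p̂ = (971+743)/(2329+1715) = 1714/4044 = 0.42384.
SE = √(0.244199 × 0.00101246) = 0.01572.
z = (0.41692 − 0.43324)/0.01572 = -0.01632/0.01572 = -1.038.

z = -1.038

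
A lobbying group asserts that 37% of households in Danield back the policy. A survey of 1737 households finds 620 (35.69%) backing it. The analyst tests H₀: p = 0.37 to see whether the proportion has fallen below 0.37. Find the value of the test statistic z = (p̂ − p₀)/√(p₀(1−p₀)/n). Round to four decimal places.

z = -1.1276

p̂ = 620/1737 = 0.3569372.
Standard error under H₀: √(0.37×0.63/1737) = 0.0115843.
z = (0.3569372 − 0.37)/0.0115843 = -0.0130628/0.0115843 = -1.1276.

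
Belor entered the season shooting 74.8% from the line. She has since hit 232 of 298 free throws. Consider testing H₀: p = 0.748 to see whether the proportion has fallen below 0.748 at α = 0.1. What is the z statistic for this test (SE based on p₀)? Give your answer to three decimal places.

p̂ = 232/298 = 0.77852.
SE = √(p₀(1−p₀)/n) = √(0.1885/298) = 0.02515.
z = (0.77852 − 0.748)/0.02515 = 0.03052/0.02515 = 1.214.
p-value = P(Z < 1.214) ≈ 0.8876; since p > α = 0.1, fail to reject H₀.

z = 1.214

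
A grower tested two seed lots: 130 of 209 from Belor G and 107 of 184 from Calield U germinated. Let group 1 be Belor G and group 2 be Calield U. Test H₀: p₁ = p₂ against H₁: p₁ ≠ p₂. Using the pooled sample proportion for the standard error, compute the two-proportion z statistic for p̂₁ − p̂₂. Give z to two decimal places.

z = 0.82

p̂₁ = 130/209 ≈ 0.6220, p̂₂ = 107/184 ≈ 0.5815.
Pooled p̂ = (130+107)/(209+184) = 237/393 = 0.6031.
SE = √(0.23938 × 0.0102195) = 0.0495.
z = (0.6220 − 0.5815)/0.0495 = 0.0405/0.0495 = 0.82.
Two-sided p-value ≈ 2·Φ(−0.819) = 0.4130.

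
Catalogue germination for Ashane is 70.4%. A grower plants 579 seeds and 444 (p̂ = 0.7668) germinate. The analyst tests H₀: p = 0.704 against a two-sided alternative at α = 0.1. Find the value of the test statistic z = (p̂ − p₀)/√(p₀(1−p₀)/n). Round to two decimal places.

z = 3.31

p̂ = 444/579 = 0.7668.
Standard error under H₀: √(0.704×0.296/579) = 0.0190.
z = (0.7668 − 0.704)/0.0190 = 0.0628/0.0190 = 3.31.
p-value = 2·P(Z > 3.312) ≈ 0.0009, so at α = 0.1 we reject H₀.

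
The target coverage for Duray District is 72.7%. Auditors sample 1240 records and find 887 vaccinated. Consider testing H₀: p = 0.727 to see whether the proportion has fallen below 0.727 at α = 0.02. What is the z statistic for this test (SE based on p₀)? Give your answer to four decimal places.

z = -0.9230

p̂ = 887/1240 = 0.715323.
Standard error under H₀: √(0.727×0.273/1240) = 0.012651.
z = (0.715323 − 0.727)/0.012651 = -0.011677/0.012651 = -0.9230.
p-value = P(Z < -0.923) ≈ 0.1780; since p > α = 0.02, fail to reject H₀.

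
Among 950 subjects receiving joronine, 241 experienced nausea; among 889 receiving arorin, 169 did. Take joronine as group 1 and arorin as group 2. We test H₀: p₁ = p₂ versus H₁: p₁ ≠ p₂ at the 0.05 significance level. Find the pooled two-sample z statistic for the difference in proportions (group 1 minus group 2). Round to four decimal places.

z = 3.2737

p̂₁ = 241/950 ≈ 0.2536842, p̂₂ = 169/889 ≈ 0.1901012.
Pooled p̂ = (241+169)/(950+889) = 410/1839 = 0.2229473.
SE = √(p̂(1−p̂)(1/n₁+1/n₂)) = √(0.2229473·0.7770527·0.00217749) = √(0.000377232) = 0.0194225.
z = (0.2536842 − 0.1901012)/0.0194225 = 0.0635830/0.0194225 = 3.2737.
Two-sided p-value ≈ 2·Φ(−3.274) = 0.0011; since p < α = 0.05, reject H₀.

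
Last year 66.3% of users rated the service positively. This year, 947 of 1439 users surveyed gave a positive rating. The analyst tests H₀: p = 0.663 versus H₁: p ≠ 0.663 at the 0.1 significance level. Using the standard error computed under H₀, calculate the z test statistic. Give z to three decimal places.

z = -0.394

p̂ = 947/1439 = 0.658096.
Standard error under H₀: √(0.663×0.337/1439) = 0.012461.
z = (0.658096 − 0.663)/0.012461 = -0.004904/0.012461 = -0.394.
p-value = 2·P(Z > 0.394) ≈ 0.6939. With α = 0.1, fail to reject H₀.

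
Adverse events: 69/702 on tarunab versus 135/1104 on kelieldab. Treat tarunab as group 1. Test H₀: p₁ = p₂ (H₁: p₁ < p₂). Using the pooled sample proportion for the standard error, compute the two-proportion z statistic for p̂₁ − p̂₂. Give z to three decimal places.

p̂₁ = 69/702 = 0.09829, p̂₂ = 135/1104 = 0.12228.
Pooled p̂ = (69+135)/(702+1104) = 204/1806 = 0.11296.
SE = √(p̂(1−p̂)(1/n₁+1/n₂)) = √(0.11296·0.88704·0.0023303) = √(0.00023349) = 0.01528.
z = (0.09829 − 0.12228)/0.01528 = -0.02399/0.01528 = -1.570.

z = -1.570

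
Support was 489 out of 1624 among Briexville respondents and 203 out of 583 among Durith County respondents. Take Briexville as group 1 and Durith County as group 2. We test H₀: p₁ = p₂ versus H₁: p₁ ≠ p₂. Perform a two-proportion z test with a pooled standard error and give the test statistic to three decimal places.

p̂₁ = 489/1624 = 0.30111, p̂₂ = 203/583 = 0.34820.
Pooled p̂ = (489+203)/(1624+583) = 692/2207 = 0.31355.
SE = √(0.215236 × 0.00233103) = 0.02240.
z = (0.30111 − 0.34820)/0.02240 = -0.04709/0.02240 = -2.102.

z = -2.102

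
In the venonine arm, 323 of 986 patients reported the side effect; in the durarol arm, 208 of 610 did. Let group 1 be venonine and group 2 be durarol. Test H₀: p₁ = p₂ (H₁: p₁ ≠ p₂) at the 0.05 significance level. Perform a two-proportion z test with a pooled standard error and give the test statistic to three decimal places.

z = -0.552

p̂₁ = 323/986 = 0.32759, p̂₂ = 208/610 = 0.34098.
Pooled p̂ = (323+208)/(986+610) = 531/1596 = 0.33271.
SE = √(0.222013 × 0.00265354) = 0.02427.
z = (0.32759 − 0.34098)/0.02427 = -0.01339/0.02427 = -0.552.
p-value = 2·P(Z > 0.552) ≈ 0.5810; since p > α = 0.05, fail to reject H₀.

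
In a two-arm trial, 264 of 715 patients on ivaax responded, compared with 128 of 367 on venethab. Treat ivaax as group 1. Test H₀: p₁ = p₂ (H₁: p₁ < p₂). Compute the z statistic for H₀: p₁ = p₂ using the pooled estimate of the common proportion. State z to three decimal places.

p̂₁ = 264/715 ≈ 0.36923, p̂₂ = 128/367 ≈ 0.34877.
Pooled p̂ = (264+128)/(715+367) = 392/1082 = 0.36229.
SE = √(0.231037 × 0.0041234) = 0.03087.
z = (0.36923 − 0.34877)/0.03087 = 0.02046/0.03087 = 0.663.

z = 0.663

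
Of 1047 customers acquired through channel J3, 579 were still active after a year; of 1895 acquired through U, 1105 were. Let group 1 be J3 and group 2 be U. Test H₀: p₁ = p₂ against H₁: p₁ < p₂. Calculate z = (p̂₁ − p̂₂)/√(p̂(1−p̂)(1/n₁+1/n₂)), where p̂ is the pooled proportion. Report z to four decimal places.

p̂₁ = 579/1047 ≈ 0.553009, p̂₂ = 1105/1895 ≈ 0.583113.
Pooled p̂ = (579+1105)/(1047+1895) = 1684/2942 = 0.572400.
SE = √(0.244758 × 0.00148281) = 0.019051.
z = (0.553009 − 0.583113)/0.019051 = -0.030104/0.019051 = -1.5802.

z = -1.5802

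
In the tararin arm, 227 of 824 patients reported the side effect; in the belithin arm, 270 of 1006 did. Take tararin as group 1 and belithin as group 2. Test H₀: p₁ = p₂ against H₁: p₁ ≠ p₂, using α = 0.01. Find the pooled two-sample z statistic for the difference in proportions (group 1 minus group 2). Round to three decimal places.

z = 0.340

p̂₁ = 227/824 ≈ 0.27549, p̂₂ = 270/1006 ≈ 0.26839.
Pooled p̂ = (227+270)/(824+1006) = 497/1830 = 0.27158.
SE = √(p̂(1−p̂)(1/n₁+1/n₂)) = √(0.27158·0.72842·0.00220763) = √(0.000436727) = 0.02090.
z = (0.27549 − 0.26839)/0.02090 = 0.00710/0.02090 = 0.340.
Two-sided p-value ≈ 2·Φ(−0.340) = 0.7342; since p > α = 0.01, fail to reject H₀.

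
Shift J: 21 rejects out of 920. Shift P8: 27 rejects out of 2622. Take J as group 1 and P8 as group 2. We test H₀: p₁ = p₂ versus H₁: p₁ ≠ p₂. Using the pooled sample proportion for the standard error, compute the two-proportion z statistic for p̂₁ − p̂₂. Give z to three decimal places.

z = 2.828

p̂₁ = 21/920 = 0.02283, p̂₂ = 27/2622 = 0.01030.
Pooled p̂ = (21+27)/(920+2622) = 48/3542 = 0.01355.
SE = √(0.013368 × 0.00146834) = 0.00443.
z = (0.02283 − 0.01030)/0.00443 = 0.01253/0.00443 = 2.828.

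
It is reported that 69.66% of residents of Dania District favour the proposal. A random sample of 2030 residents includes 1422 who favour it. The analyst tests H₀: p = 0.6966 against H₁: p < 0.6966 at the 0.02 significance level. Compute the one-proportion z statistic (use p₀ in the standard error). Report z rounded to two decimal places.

p̂ = 1422/2030 ≈ 0.7005.
SE = √(p₀(1−p₀)/n) = √(0.21135/2030) = 0.0102.
z = (0.7005 − 0.6966)/0.0102 = 0.0039/0.0102 = 0.38.
p-value = P(Z < 0.381) ≈ 0.6486; since p > α = 0.02, fail to reject H₀.

z = 0.38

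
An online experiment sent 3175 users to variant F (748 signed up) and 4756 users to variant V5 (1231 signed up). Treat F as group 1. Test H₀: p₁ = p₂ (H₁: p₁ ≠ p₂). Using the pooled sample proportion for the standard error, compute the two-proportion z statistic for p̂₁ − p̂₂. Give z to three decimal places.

p̂₁ = 748/3175 ≈ 0.23559, p̂₂ = 1231/4756 ≈ 0.25883.
Pooled p̂ = (748+1231)/(3175+4756) = 1979/7931 = 0.24953.
SE = √(p̂(1−p̂)(1/n₁+1/n₂)) = √(0.24953·0.75047·0.000525221) = √(9.83547e-05) = 0.00992.
z = (0.23559 − 0.25883)/0.00992 = -0.02324/0.00992 = -2.343.

z = -2.343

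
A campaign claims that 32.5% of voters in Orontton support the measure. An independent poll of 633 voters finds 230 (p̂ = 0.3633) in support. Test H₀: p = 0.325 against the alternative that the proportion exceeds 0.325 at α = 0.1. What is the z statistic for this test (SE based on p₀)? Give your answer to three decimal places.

z = 2.060

p̂ = 230/633 = 0.36335.
Under H₀, SE = √(0.325·0.675/633) = √(0.000346564) = 0.01862.
z = (0.36335 − 0.325)/0.01862 = 0.03835/0.01862 = 2.060.
p-value = P(Z > 2.060) ≈ 0.0197; since p < α = 0.1, reject H₀.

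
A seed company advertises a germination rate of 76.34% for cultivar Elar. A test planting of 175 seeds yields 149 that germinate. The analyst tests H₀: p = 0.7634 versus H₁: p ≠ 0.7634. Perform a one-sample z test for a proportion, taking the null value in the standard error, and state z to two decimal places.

p̂ = 149/175 = 0.8514.
Standard error under H₀: √(0.7634×0.2366/175) = 0.0321.
z = (0.8514 − 0.7634)/0.0321 = 0.0880/0.0321 = 2.74.
Two-sided p-value ≈ 2·Φ(−2.740) = 0.0061.

z = 2.74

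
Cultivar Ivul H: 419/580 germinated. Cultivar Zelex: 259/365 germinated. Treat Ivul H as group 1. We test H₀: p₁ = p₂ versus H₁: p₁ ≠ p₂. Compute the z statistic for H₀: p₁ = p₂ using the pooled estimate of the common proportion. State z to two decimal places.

p̂₁ = 419/580 = 0.7224, p̂₂ = 259/365 = 0.7096.
Pooled p̂ = (419+259)/(580+365) = 678/945 = 0.7175.
SE = √(p̂(1−p̂)(1/n₁+1/n₂)) = √(0.7175·0.2825·0.00446386) = √(0.000904874) = 0.0301.
z = (0.7224 − 0.7096)/0.0301 = 0.0128/0.0301 = 0.43.

z = 0.43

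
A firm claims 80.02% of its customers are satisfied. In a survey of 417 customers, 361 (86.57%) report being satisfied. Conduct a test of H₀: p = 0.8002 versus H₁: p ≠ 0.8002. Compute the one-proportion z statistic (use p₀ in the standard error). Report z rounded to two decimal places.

z = 3.35

p̂ = 361/417 ≈ 0.86571.
SE = √(p₀(1−p₀)/n) = √(0.15988/417) = 0.01958.
z = (0.86571 − 0.8002)/0.01958 = 0.06551/0.01958 = 3.35.
p-value = 2·P(Z > 3.346) ≈ 0.0008.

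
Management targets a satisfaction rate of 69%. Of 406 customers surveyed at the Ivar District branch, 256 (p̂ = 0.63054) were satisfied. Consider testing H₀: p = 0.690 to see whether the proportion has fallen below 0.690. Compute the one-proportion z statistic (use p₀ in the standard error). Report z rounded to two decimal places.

z = -2.59

p̂ = 256/406 = 0.6305.
Standard error under H₀: √(0.69×0.31/406) = 0.0230.
z = (0.6305 − 0.69)/0.0230 = -0.0595/0.0230 = -2.59.
p-value = P(Z < -2.590) ≈ 0.0048.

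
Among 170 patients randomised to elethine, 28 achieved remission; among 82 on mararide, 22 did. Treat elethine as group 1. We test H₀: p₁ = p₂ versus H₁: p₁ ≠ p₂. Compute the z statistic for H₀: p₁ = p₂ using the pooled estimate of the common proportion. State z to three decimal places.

p̂₁ = 28/170 = 0.16471, p̂₂ = 22/82 = 0.26829.
Pooled p̂ = (28+22)/(170+82) = 50/252 = 0.19841.
SE = √(0.159045 × 0.0180775) = 0.05362.
z = (0.16471 − 0.26829)/0.05362 = -0.10358/0.05362 = -1.932.
Two-sided p-value ≈ 2·Φ(−1.932) = 0.0534.

z = -1.932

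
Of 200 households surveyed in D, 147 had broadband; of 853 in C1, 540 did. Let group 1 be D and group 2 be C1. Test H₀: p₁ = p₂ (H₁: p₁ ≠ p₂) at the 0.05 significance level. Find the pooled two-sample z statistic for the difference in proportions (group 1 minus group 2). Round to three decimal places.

p̂₁ = 147/200 = 0.73500, p̂₂ = 540/853 = 0.63306.
Pooled p̂ = (147+540)/(200+853) = 687/1053 = 0.65242.
SE = √(p̂(1−p̂)(1/n₁+1/n₂)) = √(0.65242·0.34758·0.00617233) = √(0.00139969) = 0.03741.
z = (0.73500 − 0.63306)/0.03741 = 0.10194/0.03741 = 2.725.
Two-sided p-value ≈ 2·Φ(−2.725) = 0.0064, so at α = 0.05 we reject H₀.

z = 2.725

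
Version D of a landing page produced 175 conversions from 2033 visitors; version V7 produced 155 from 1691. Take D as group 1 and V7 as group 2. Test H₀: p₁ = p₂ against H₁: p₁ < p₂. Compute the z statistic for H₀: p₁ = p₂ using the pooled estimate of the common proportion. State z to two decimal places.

z = -0.60

p̂₁ = 175/2033 = 0.0861, p̂₂ = 155/1691 = 0.0917.
Pooled p̂ = (175+155)/(2033+1691) = 330/3724 = 0.0886.
SE = √(p̂(1−p̂)(1/n₁+1/n₂)) = √(0.0886·0.9114·0.00108325) = √(8.74853e-05) = 0.0094.
z = (0.0861 − 0.0917)/0.0094 = -0.0056/0.0094 = -0.60.
p-value = P(Z < -0.597) ≈ 0.2753.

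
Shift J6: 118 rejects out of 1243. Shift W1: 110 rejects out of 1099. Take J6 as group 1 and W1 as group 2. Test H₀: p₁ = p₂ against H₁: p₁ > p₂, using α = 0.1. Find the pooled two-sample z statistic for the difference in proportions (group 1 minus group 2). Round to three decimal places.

z = -0.420

p̂₁ = 118/1243 ≈ 0.094932, p̂₂ = 110/1099 ≈ 0.100091.
Pooled p̂ = (118+110)/(1243+1099) = 228/2342 = 0.097353.
SE = √(p̂(1−p̂)(1/n₁+1/n₂)) = √(0.097353·0.902647·0.00171442) = √(0.000150655) = 0.012274.
z = (0.094932 − 0.100091)/0.012274 = -0.005159/0.012274 = -0.420.
p-value = P(Z > -0.420) ≈ 0.6629, so at α = 0.1 we fail to reject H₀.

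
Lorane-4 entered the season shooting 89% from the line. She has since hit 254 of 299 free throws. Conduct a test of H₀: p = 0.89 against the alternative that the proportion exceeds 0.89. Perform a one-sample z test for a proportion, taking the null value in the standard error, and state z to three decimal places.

p̂ = 254/299 = 0.849498.
SE = √(p₀(1−p₀)/n) = √(0.0979/299) = 0.018095.
z = (0.849498 − 0.89)/0.018095 = -0.040502/0.018095 = -2.238.
p-value = P(Z > -2.238) ≈ 0.9874.

z = -2.238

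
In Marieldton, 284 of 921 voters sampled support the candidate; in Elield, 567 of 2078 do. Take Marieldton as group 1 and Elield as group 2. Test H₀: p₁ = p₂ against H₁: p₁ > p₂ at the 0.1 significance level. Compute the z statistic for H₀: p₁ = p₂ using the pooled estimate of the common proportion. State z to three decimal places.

z = 1.989

p̂₁ = 284/921 = 0.30836, p̂₂ = 567/2078 = 0.27286.
Pooled p̂ = (284+567)/(921+2078) = 851/2999 = 0.28376.
SE = √(0.203241 × 0.00156701) = 0.01785.
z = (0.30836 − 0.27286)/0.01785 = 0.03550/0.01785 = 1.989.
p-value = P(Z > 1.989) ≈ 0.0233, so at α = 0.1 we reject H₀.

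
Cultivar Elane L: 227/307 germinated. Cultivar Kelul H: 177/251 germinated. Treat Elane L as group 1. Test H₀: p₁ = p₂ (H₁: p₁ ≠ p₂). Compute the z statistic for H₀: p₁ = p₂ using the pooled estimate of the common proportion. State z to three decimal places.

z = 0.900

p̂₁ = 227/307 = 0.73941, p̂₂ = 177/251 = 0.70518.
Pooled p̂ = (227+177)/(307+251) = 404/558 = 0.72401.
SE = √(0.199818 × 0.00724139) = 0.03804.
z = (0.73941 − 0.70518)/0.03804 = 0.03423/0.03804 = 0.900.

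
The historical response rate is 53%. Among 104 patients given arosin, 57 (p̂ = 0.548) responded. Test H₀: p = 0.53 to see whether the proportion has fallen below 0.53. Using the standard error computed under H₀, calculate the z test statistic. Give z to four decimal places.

z = 0.3694

p̂ = 57/104 = 0.548077.
Standard error under H₀: √(0.53×0.47/104) = 0.048941.
z = (0.548077 − 0.53)/0.048941 = 0.018077/0.048941 = 0.3694.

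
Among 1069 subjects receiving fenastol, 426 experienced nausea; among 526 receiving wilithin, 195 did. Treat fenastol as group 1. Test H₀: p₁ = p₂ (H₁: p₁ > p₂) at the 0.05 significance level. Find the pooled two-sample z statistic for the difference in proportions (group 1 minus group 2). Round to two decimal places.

z = 1.07

p̂₁ = 426/1069 = 0.3985, p̂₂ = 195/526 = 0.3707.
Pooled p̂ = (426+195)/(1069+526) = 621/1595 = 0.3893.
SE = √(0.237755 × 0.00283659) = 0.0260.
z = (0.3985 − 0.3707)/0.0260 = 0.0278/0.0260 = 1.07.
p-value = P(Z > 1.070) ≈ 0.1424, so at α = 0.05 we fail to reject H₀.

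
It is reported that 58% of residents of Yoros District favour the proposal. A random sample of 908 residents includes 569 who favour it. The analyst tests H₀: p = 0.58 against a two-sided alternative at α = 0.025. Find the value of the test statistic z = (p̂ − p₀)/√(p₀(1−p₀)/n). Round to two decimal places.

p̂ = 569/908 = 0.6267.
Under H₀, SE = √(0.58·0.42/908) = √(0.000268282) = 0.0164.
z = (0.6267 − 0.58)/0.0164 = 0.0467/0.0164 = 2.85.
p-value = 2·P(Z > 2.848) ≈ 0.0044; since p < α = 0.025, reject H₀.

z = 2.85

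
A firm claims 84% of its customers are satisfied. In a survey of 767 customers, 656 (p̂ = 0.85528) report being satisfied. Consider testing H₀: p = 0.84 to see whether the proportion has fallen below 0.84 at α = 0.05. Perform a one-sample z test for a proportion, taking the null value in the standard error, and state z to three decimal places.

p̂ = 656/767 ≈ 0.85528.
Under H₀, SE = √(0.84·0.16/767) = √(0.000175228) = 0.01324.
z = (0.85528 − 0.84)/0.01324 = 0.01528/0.01324 = 1.154.
p-value = P(Z < 1.154) ≈ 0.8758; since p > α = 0.05, fail to reject H₀.

z = 1.154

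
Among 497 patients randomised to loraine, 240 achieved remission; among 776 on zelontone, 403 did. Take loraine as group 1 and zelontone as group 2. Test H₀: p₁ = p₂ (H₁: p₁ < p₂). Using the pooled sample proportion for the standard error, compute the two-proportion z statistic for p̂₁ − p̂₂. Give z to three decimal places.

p̂₁ = 240/497 = 0.48290, p̂₂ = 403/776 = 0.51933.
Pooled p̂ = (240+403)/(497+776) = 643/1273 = 0.50511.
SE = √(p̂(1−p̂)(1/n₁+1/n₂)) = √(0.50511·0.49489·0.00330073) = √(0.000825097) = 0.02872.
z = (0.48290 − 0.51933)/0.02872 = -0.03643/0.02872 = -1.268.
p-value = P(Z < -1.268) ≈ 0.1023.

z = -1.268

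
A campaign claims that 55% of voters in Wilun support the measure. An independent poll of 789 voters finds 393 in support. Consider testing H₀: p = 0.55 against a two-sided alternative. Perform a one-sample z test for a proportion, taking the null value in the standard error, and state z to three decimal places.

p̂ = 393/789 ≈ 0.498099.
Standard error under H₀: √(0.55×0.45/789) = 0.017711.
z = (0.498099 − 0.55)/0.017711 = -0.051901/0.017711 = -2.930.
Two-sided p-value ≈ 2·Φ(−2.930) = 0.0034.

z = -2.930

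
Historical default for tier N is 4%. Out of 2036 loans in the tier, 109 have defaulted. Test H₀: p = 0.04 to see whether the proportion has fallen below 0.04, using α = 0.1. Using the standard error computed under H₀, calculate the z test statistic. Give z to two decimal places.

p̂ = 109/2036 = 0.05354.
Under H₀, SE = √(0.04·0.96/2036) = √(1.88605e-05) = 0.00434.
z = (0.05354 − 0.04)/0.00434 = 0.01354/0.00434 = 3.12.
p-value = P(Z < 3.117) ≈ 0.9991; since p > α = 0.1, fail to reject H₀.

z = 3.12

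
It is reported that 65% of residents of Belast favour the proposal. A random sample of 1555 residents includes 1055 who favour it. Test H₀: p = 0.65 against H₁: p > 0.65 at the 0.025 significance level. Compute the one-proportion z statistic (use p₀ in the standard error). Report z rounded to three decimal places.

p̂ = 1055/1555 ≈ 0.678457.
SE = √(p₀(1−p₀)/n) = √(0.2275/1555) = 0.012096.
z = (0.678457 − 0.65)/0.012096 = 0.028457/0.012096 = 2.353.
p-value = P(Z > 2.353) ≈ 0.0093, so at α = 0.025 we reject H₀.

z = 2.353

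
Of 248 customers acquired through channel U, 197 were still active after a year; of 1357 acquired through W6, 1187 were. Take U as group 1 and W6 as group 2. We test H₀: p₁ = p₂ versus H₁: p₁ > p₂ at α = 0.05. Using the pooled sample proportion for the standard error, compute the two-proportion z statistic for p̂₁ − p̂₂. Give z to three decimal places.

p̂₁ = 197/248 = 0.79435, p̂₂ = 1187/1357 = 0.87472.
Pooled p̂ = (197+1187)/(248+1357) = 1384/1605 = 0.86231.
SE = √(0.118735 × 0.00476918) = 0.02380.
z = (0.79435 − 0.87472)/0.02380 = -0.08037/0.02380 = -3.377.
p-value = P(Z > -3.377) ≈ 0.9996. With α = 0.05, fail to reject H₀.

z = -3.377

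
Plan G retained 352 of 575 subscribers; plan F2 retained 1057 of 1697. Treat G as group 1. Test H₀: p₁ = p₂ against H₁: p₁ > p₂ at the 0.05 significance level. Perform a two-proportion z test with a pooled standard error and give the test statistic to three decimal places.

z = -0.456

p̂₁ = 352/575 = 0.61217, p̂₂ = 1057/1697 = 0.62286.
Pooled p̂ = (352+1057)/(575+1697) = 1409/2272 = 0.62016.
SE = √(0.235562 × 0.00232841) = 0.02342.
z = (0.61217 − 0.62286)/0.02342 = -0.01069/0.02342 = -0.456.
p-value = P(Z > -0.456) ≈ 0.6760; since p > α = 0.05, fail to reject H₀.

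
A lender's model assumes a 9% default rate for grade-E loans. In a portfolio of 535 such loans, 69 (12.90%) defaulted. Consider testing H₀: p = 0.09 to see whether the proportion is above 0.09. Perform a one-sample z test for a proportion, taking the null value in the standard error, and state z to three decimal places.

z = 3.150

p̂ = 69/535 = 0.12897.
Under H₀, SE = √(0.09·0.91/535) = √(0.000153084) = 0.01237.
z = (0.12897 − 0.09)/0.01237 = 0.03897/0.01237 = 3.150.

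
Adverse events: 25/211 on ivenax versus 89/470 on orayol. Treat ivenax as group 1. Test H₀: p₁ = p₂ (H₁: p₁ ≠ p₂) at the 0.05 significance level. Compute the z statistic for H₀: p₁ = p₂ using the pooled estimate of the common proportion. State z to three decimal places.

p̂₁ = 25/211 ≈ 0.11848, p̂₂ = 89/470 ≈ 0.18936.
Pooled p̂ = (25+89)/(211+470) = 114/681 = 0.16740.
SE = √(p̂(1−p̂)(1/n₁+1/n₂)) = √(0.16740·0.83260·0.006867) = √(0.000957107) = 0.03094.
z = (0.11848 − 0.18936)/0.03094 = -0.07088/0.03094 = -2.291.
Two-sided p-value ≈ 2·Φ(−2.291) = 0.0220. With α = 0.05, reject H₀.

z = -2.291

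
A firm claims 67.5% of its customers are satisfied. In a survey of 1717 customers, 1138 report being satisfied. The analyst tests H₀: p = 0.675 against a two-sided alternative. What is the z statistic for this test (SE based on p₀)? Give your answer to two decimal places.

z = -1.08

p̂ = 1138/1717 = 0.6628.
SE = √(p₀(1−p₀)/n) = √(0.21937/1717) = 0.0113.
z = (0.6628 − 0.675)/0.0113 = -0.0122/0.0113 = -1.08.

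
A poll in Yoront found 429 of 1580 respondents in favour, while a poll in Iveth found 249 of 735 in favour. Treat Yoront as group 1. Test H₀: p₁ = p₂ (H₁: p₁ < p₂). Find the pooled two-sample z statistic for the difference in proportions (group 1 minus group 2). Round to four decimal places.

z = -3.3101

p̂₁ = 429/1580 = 0.2715190, p̂₂ = 249/735 = 0.3387755.
Pooled p̂ = (429+249)/(1580+735) = 678/2315 = 0.2928726.
SE = √(p̂(1−p̂)(1/n₁+1/n₂)) = √(0.2928726·0.7071274·0.00199346) = √(0.000412841) = 0.0203185.
z = (0.2715190 − 0.3387755)/0.0203185 = -0.0672565/0.0203185 = -3.3101.
p-value = P(Z < -3.310) ≈ 0.0005.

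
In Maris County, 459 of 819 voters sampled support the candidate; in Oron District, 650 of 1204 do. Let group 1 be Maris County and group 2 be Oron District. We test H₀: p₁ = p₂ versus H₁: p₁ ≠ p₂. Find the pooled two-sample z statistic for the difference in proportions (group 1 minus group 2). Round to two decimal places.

p̂₁ = 459/819 ≈ 0.5604, p̂₂ = 650/1204 ≈ 0.5399.
Pooled p̂ = (459+650)/(819+1204) = 1109/2023 = 0.5482.
SE = √(0.247677 × 0.00205157) = 0.0225.
z = (0.5604 − 0.5399)/0.0225 = 0.0205/0.0225 = 0.91.

z = 0.91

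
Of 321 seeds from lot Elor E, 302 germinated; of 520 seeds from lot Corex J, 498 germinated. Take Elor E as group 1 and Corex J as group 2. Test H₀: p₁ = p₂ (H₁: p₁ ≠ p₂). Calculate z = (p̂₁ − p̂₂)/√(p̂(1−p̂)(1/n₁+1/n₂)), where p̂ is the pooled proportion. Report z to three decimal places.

p̂₁ = 302/321 ≈ 0.94081, p̂₂ = 498/520 ≈ 0.95769.
Pooled p̂ = (302+498)/(321+520) = 800/841 = 0.95125.
SE = √(0.0463748 × 0.00503834) = 0.01529.
z = (0.94081 − 0.95769)/0.01529 = -0.01688/0.01529 = -1.104.

z = -1.104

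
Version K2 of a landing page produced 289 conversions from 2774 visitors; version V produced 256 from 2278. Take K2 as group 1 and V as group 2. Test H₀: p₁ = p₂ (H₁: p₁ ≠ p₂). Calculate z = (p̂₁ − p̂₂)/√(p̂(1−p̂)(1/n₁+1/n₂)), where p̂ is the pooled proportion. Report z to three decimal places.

z = -0.935

p̂₁ = 289/2774 = 0.10418, p̂₂ = 256/2278 = 0.11238.
Pooled p̂ = (289+256)/(2774+2278) = 545/5052 = 0.10788.
SE = √(p̂(1−p̂)(1/n₁+1/n₂)) = √(0.10788·0.89212·0.000799472) = √(7.69415e-05) = 0.00877.
z = (0.10418 − 0.11238)/0.00877 = -0.00820/0.00877 = -0.935.
Two-sided p-value ≈ 2·Φ(−0.935) = 0.3500.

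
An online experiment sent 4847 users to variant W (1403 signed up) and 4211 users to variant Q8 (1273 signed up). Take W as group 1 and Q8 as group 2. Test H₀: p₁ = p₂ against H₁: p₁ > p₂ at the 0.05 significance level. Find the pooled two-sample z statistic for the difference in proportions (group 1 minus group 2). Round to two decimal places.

z = -1.34

p̂₁ = 1403/4847 ≈ 0.28946, p̂₂ = 1273/4211 ≈ 0.30230.
Pooled p̂ = (1403+1273)/(4847+4211) = 2676/9058 = 0.29543.
SE = √(p̂(1−p̂)(1/n₁+1/n₂)) = √(0.29543·0.70457·0.000443786) = √(9.23745e-05) = 0.00961.
z = (0.28946 − 0.30230)/0.00961 = -0.01284/0.00961 = -1.34.
p-value = P(Z > -1.337) ≈ 0.9093; since p > α = 0.05, fail to reject H₀.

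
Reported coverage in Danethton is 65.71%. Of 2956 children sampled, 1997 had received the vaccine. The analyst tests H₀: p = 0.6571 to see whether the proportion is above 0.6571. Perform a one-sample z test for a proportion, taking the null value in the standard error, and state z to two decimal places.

z = 2.12

p̂ = 1997/2956 = 0.67558.
SE = √(p₀(1−p₀)/n) = √(0.22532/2956) = 0.00873.
z = (0.67558 − 0.6571)/0.00873 = 0.01848/0.00873 = 2.12.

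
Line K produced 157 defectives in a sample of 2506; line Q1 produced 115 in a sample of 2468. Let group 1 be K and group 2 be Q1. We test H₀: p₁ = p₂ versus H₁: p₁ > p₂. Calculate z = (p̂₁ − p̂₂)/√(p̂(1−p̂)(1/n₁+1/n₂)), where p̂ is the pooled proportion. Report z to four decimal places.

z = 2.4897

p̂₁ = 157/2506 ≈ 0.0626496, p̂₂ = 115/2468 ≈ 0.0465964.
Pooled p̂ = (157+115)/(2506+2468) = 272/4974 = 0.0546844.
SE = √(0.051694 × 0.000804229) = 0.0064478.
z = (0.0626496 − 0.0465964)/0.0064478 = 0.0160532/0.0064478 = 2.4897.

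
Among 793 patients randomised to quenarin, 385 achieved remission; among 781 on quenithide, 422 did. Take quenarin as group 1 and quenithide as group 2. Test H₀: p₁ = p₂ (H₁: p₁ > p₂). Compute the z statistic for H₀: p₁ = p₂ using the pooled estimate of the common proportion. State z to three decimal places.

z = -2.176

p̂₁ = 385/793 = 0.48550, p̂₂ = 422/781 = 0.54033.
Pooled p̂ = (385+422)/(793+781) = 807/1574 = 0.51271.
SE = √(p̂(1−p̂)(1/n₁+1/n₂)) = √(0.51271·0.48729·0.00254144) = √(0.000634951) = 0.02520.
z = (0.48550 − 0.54033)/0.02520 = -0.05483/0.02520 = -2.176.
p-value = P(Z > -2.176) ≈ 0.9852.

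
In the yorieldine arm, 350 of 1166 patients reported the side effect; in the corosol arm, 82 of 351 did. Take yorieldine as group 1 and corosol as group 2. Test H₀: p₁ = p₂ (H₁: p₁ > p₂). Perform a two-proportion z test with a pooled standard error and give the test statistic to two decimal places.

z = 2.42

p̂₁ = 350/1166 ≈ 0.3002, p̂₂ = 82/351 ≈ 0.2336.
Pooled p̂ = (350+82)/(1166+351) = 432/1517 = 0.2848.
SE = √(p̂(1−p̂)(1/n₁+1/n₂)) = √(0.2848·0.7152·0.00370664) = √(0.000754957) = 0.0275.
z = (0.3002 − 0.2336)/0.0275 = 0.0666/0.0275 = 2.42.
p-value = P(Z > 2.422) ≈ 0.0077.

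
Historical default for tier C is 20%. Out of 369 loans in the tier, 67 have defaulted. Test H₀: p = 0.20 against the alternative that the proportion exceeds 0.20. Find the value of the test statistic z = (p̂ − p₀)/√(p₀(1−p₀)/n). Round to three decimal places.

p̂ = 67/369 = 0.18157.
SE = √(p₀(1−p₀)/n) = √(0.16/369) = 0.02082.
z = (0.18157 − 0.2)/0.02082 = -0.01843/0.02082 = -0.885.

z = -0.885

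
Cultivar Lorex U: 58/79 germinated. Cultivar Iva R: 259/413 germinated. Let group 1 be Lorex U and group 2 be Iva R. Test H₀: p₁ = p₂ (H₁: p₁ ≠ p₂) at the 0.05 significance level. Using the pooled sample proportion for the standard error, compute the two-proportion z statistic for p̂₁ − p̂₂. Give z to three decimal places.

z = 1.821

p̂₁ = 58/79 ≈ 0.73418, p̂₂ = 259/413 ≈ 0.62712.
Pooled p̂ = (58+259)/(79+413) = 317/492 = 0.64431.
SE = √(p̂(1−p̂)(1/n₁+1/n₂)) = √(0.64431·0.35569·0.0150795) = √(0.00345585) = 0.05879.
z = (0.73418 − 0.62712)/0.05879 = 0.10706/0.05879 = 1.821.
p-value = 2·P(Z > 1.821) ≈ 0.0686, so at α = 0.05 we fail to reject H₀.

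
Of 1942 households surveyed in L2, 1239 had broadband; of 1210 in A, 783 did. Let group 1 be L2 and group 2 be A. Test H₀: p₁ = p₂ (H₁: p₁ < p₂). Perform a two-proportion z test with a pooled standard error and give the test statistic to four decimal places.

p̂₁ = 1239/1942 = 0.638002, p̂₂ = 783/1210 = 0.647107.
Pooled p̂ = (1239+783)/(1942+1210) = 2022/3152 = 0.641497.
SE = √(0.229978 × 0.00134138) = 0.017564.
z = (0.638002 − 0.647107)/0.017564 = -0.009105/0.017564 = -0.5184.
p-value = P(Z < -0.518) ≈ 0.3021.

z = -0.5184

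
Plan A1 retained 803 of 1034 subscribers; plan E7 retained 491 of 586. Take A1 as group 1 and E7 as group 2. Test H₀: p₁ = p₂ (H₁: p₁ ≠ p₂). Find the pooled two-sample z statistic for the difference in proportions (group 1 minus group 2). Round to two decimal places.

p̂₁ = 803/1034 = 0.7766, p̂₂ = 491/586 = 0.8379.
Pooled p̂ = (803+491)/(1034+586) = 1294/1620 = 0.7988.
SE = √(p̂(1−p̂)(1/n₁+1/n₂)) = √(0.7988·0.2012·0.0026736) = √(0.000429753) = 0.0207.
z = (0.7766 − 0.8379)/0.0207 = -0.0613/0.0207 = -2.96.

z = -2.96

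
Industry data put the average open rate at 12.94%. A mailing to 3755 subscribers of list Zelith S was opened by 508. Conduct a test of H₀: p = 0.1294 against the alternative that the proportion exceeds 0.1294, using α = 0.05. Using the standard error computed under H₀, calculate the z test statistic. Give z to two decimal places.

p̂ = 508/3755 ≈ 0.1353.
Under H₀, SE = √(0.1294·0.8706/3755) = √(3.00015e-05) = 0.0055.
z = (0.1353 − 0.1294)/0.0055 = 0.0059/0.0055 = 1.07.
p-value = P(Z > 1.075) ≈ 0.1413, so at α = 0.05 we fail to reject H₀.

z = 1.07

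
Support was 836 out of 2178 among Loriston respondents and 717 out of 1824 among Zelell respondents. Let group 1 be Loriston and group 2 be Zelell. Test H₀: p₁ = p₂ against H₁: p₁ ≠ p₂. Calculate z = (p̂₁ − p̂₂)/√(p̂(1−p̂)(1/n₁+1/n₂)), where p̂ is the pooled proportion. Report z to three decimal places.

z = -0.598

p̂₁ = 836/2178 = 0.38384, p̂₂ = 717/1824 = 0.39309.
Pooled p̂ = (836+717)/(2178+1824) = 1553/4002 = 0.38806.
SE = √(p̂(1−p̂)(1/n₁+1/n₂)) = √(0.38806·0.61194·0.00100738) = √(0.000239222) = 0.01547.
z = (0.38384 − 0.39309)/0.01547 = -0.00925/0.01547 = -0.598.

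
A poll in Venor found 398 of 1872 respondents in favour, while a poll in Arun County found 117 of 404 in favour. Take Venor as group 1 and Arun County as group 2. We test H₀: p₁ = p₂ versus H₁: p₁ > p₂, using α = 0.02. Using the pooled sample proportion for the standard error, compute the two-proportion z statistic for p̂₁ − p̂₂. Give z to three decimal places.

z = -3.354

p̂₁ = 398/1872 ≈ 0.212607, p̂₂ = 117/404 ≈ 0.289604.
Pooled p̂ = (398+117)/(1872+404) = 515/2276 = 0.226274.
SE = √(p̂(1−p̂)(1/n₁+1/n₂)) = √(0.226274·0.773726·0.00300944) = √(0.000526874) = 0.022954.
z = (0.212607 − 0.289604)/0.022954 = -0.076997/0.022954 = -3.354.
p-value = P(Z > -3.354) ≈ 0.9996. With α = 0.02, fail to reject H₀.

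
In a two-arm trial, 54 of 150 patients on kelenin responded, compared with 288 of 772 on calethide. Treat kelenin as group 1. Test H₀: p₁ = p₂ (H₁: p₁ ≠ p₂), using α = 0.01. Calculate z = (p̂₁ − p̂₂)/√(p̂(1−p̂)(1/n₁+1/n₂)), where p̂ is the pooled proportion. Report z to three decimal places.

z = -0.303

p̂₁ = 54/150 ≈ 0.36000, p̂₂ = 288/772 ≈ 0.37306.
Pooled p̂ = (54+288)/(150+772) = 342/922 = 0.37093.
SE = √(p̂(1−p̂)(1/n₁+1/n₂)) = √(0.37093·0.62907·0.007962) = √(0.00185787) = 0.04310.
z = (0.36000 − 0.37306)/0.04310 = -0.01306/0.04310 = -0.303.
p-value = 2·P(Z > 0.303) ≈ 0.7619, so at α = 0.01 we fail to reject H₀.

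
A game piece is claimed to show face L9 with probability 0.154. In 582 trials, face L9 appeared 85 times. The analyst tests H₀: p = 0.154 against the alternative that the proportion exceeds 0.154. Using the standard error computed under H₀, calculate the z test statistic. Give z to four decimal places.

p̂ = 85/582 ≈ 0.146048.
Under H₀, SE = √(0.154·0.846/582) = √(0.000223856) = 0.014962.
z = (0.146048 − 0.154)/0.014962 = -0.007952/0.014962 = -0.5315.

z = -0.5315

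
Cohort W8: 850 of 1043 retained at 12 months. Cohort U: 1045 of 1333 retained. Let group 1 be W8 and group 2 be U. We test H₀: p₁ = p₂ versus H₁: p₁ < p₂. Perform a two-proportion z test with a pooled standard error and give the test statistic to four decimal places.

p̂₁ = 850/1043 ≈ 0.814957, p̂₂ = 1045/1333 ≈ 0.783946.
Pooled p̂ = (850+1045)/(1043+1333) = 1895/2376 = 0.797559.
SE = √(0.161459 × 0.00170896) = 0.016611.
z = (0.814957 − 0.783946)/0.016611 = 0.031011/0.016611 = 1.8669.
p-value = P(Z < 1.867) ≈ 0.9690.

z = 1.8669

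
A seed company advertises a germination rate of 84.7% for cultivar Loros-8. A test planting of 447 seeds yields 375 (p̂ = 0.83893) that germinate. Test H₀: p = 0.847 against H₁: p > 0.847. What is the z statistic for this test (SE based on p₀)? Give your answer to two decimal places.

p̂ = 375/447 = 0.83893.
Standard error under H₀: √(0.847×0.153/447) = 0.01703.
z = (0.83893 − 0.847)/0.01703 = -0.00807/0.01703 = -0.47.
p-value = P(Z > -0.474) ≈ 0.6823.

z = -0.47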